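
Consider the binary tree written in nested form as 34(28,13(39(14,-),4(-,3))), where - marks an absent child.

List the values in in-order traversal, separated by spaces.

28 34 14 39 13 4 3

In-order visits the left subtree, then the node, then the right subtree.
At 34: go left to 28.
  28 is a leaf — visit 28.
Visit 34.
At 34: go right to 13.
  At 13: go left to 39.
    At 39: go left to 14.
      14 is a leaf — visit 14.
    Visit 39.
    At 39: no right child.
  Visit 13.
  At 13: go right to 4.
    At 4: no left child.
    Visit 4.
    At 4: go right to 3.
      3 is a leaf — visit 3.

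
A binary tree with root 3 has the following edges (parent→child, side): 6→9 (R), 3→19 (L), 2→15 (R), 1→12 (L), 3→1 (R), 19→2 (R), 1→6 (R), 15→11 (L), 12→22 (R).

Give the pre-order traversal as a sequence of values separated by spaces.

Pre-order visits the node, then its left subtree, then its right subtree.
Visit 3.
At 3: go left to 19.
  Visit 19.
  At 19: no left child.
  At 19: go right to 2.
    Visit 2.
    At 2: no left child.
    At 2: go right to 15.
      Visit 15.
      At 15: go left to 11.
        11 is a leaf — visit 11.
      At 15: no right child.
At 3: go right to 1.
  Visit 1.
  At 1: go left to 12.
    Visit 12.
    At 12: no left child.
    At 12: go right to 22.
      22 is a leaf — visit 22.
  At 1: go right to 6.
    Visit 6.
    At 6: no left child.
    At 6: go right to 9.
      9 is a leaf — visit 9.

3 19 2 15 11 1 12 22 6 9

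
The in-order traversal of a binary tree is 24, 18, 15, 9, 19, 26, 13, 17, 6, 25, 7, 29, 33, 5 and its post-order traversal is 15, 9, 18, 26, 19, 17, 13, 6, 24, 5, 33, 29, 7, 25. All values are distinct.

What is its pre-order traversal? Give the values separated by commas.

25, 24, 6, 13, 19, 18, 9, 15, 26, 17, 7, 29, 33, 5

The last element of post-order is the root; it splits in-order into left and right subtrees.
Root 25: left subtree has 9 nodes {24, 18, 15, 9, 19, 26, 13, 17, 6}, right has 4 {7, 29, 33, 5}.
  Root 24: left subtree has 0 nodes { }, right has 8 {18, 15, 9, 19, 26, 13, 17, 6}.
    Root 6: left subtree has 7 nodes {18, 15, 9, 19, 26, 13, 17}, right has 0 { }.
      Root 13: left subtree has 5 nodes {18, 15, 9, 19, 26}, right has 1 {17}.
        Root 19: left subtree has 3 nodes {18, 15, 9}, right has 1 {26}.
          Root 18: left subtree has 0 nodes { }, right has 2 {15, 9}.
            Root 9: left subtree has 1 node {15}, right has 0 { }.
  Root 7: left subtree has 0 nodes { }, right has 3 {29, 33, 5}.
    Root 29: left subtree has 0 nodes { }, right has 2 {33, 5}.
      Root 33: left subtree has 0 nodes { }, right has 1 {5}.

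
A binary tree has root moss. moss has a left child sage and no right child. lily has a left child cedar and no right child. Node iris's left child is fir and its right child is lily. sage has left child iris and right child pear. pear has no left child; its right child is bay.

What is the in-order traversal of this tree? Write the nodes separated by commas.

fir, iris, cedar, lily, sage, pear, bay, moss

In-order visits the left subtree, then the node, then the right subtree.
At moss: go left to sage.
  At sage: go left to iris.
    At iris: go left to fir.
      fir is a leaf — visit fir.
    Visit iris.
    At iris: go right to lily.
      At lily: go left to cedar.
        cedar is a leaf — visit cedar.
      Visit lily.
      At lily: no right child.
  Visit sage.
  At sage: go right to pear.
    At pear: no left child.
    Visit pear.
    At pear: go right to bay.
      bay is a leaf — visit bay.
Visit moss.
At moss: no right child.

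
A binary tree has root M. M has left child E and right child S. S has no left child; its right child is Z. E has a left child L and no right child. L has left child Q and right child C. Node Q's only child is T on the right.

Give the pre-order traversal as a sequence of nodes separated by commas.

M, E, L, Q, T, C, S, Z

Pre-order visits the node, then its left subtree, then its right subtree.
Visit M.
At M: go left to E.
  Visit E.
  At E: go left to L.
    Visit L.
    At L: go left to Q.
      Visit Q.
      At Q: no left child.
      At Q: go right to T.
        T is a leaf — visit T.
    At L: go right to C.
      C is a leaf — visit C.
  At E: no right child.
At M: go right to S.
  Visit S.
  At S: no left child.
  At S: go right to Z.
    Z is a leaf — visit Z.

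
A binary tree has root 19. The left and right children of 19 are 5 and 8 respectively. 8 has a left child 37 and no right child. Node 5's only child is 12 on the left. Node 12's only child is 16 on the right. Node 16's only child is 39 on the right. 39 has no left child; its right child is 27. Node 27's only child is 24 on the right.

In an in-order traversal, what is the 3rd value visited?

In-order visits the left subtree, then the node, then the right subtree.
At 19: go left to 5.
  At 5: go left to 12.
    At 12: no left child.
    Visit 12.
    At 12: go right to 16.
      At 16: no left child.
      Visit 16.
      At 16: go right to 39.
        At 39: no left child.
        Visit 39.
        At 39: go right to 27.
          At 27: no left child.
          Visit 27.
          At 27: go right to 24.
            24 is a leaf — visit 24.
  Visit 5.
  At 5: no right child.
Visit 19.
At 19: go right to 8.
  At 8: go left to 37.
    37 is a leaf — visit 37.
  Visit 8.
  At 8: no right child.
Full in-order sequence: 12, 16, 39, 27, 24, 5, 19, 37, 8.

39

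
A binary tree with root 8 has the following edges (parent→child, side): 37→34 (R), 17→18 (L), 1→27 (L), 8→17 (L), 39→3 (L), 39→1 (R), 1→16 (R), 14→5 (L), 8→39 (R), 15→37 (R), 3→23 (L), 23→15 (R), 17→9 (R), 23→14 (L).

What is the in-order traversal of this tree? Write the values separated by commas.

In-order visits the left subtree, then the node, then the right subtree.
At 8: go left to 17.
  At 17: go left to 18.
    18 is a leaf — visit 18.
  Visit 17.
  At 17: go right to 9.
    9 is a leaf — visit 9.
Visit 8.
At 8: go right to 39.
  At 39: go left to 3.
    At 3: go left to 23.
      At 23: go left to 14.
        At 14: go left to 5.
          5 is a leaf — visit 5.
        Visit 14.
        At 14: no right child.
      Visit 23.
      At 23: go right to 15.
        At 15: no left child.
        Visit 15.
        At 15: go right to 37.
          At 37: no left child.
          Visit 37.
          At 37: go right to 34.
            34 is a leaf — visit 34.
    Visit 3.
    At 3: no right child.
  Visit 39.
  At 39: go right to 1.
    At 1: go left to 27.
      27 is a leaf — visit 27.
    Visit 1.
    At 1: go right to 16.
      16 is a leaf — visit 16.

18, 17, 9, 8, 5, 14, 23, 15, 37, 34, 3, 39, 27, 1, 16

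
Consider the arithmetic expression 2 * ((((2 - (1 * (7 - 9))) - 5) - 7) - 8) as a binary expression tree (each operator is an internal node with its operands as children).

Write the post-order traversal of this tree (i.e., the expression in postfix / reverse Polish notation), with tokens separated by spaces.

2 2 1 7 9 - * - 5 - 7 - 8 - *

Post-order on an expression tree gives postfix notation: for each operator, emit left operand, right operand, then the operator.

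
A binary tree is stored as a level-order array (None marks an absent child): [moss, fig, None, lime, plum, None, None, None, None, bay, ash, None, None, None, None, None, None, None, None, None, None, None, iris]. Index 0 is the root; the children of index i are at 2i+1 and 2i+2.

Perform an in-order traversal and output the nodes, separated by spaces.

In-order visits the left subtree, then the node, then the right subtree.
At moss: go left to fig.
  At fig: go left to lime.
    lime is a leaf — visit lime.
  Visit fig.
  At fig: go right to plum.
    At plum: go left to bay.
      bay is a leaf — visit bay.
    Visit plum.
    At plum: go right to ash.
      At ash: no left child.
      Visit ash.
      At ash: go right to iris.
        iris is a leaf — visit iris.
Visit moss.
At moss: no right child.

lime fig bay plum ash iris moss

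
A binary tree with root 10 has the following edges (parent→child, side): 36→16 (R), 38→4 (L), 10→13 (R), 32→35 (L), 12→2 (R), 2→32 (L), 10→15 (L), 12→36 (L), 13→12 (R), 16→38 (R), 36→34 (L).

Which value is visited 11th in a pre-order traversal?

Pre-order visits the node, then its left subtree, then its right subtree.
Visit 10.
At 10: go left to 15.
  15 is a leaf — visit 15.
At 10: go right to 13.
  Visit 13.
  At 13: no left child.
  At 13: go right to 12.
    Visit 12.
    At 12: go left to 36.
      Visit 36.
      At 36: go left to 34.
        34 is a leaf — visit 34.
      At 36: go right to 16.
        Visit 16.
        At 16: no left child.
        At 16: go right to 38.
          Visit 38.
          At 38: go left to 4.
            4 is a leaf — visit 4.
          At 38: no right child.
    At 12: go right to 2.
      Visit 2.
      At 2: go left to 32.
        Visit 32.
        At 32: go left to 35.
          35 is a leaf — visit 35.
        At 32: no right child.
      At 2: no right child.
Full pre-order sequence: 10, 15, 13, 12, 36, 34, 16, 38, 4, 2, 32, 35.

32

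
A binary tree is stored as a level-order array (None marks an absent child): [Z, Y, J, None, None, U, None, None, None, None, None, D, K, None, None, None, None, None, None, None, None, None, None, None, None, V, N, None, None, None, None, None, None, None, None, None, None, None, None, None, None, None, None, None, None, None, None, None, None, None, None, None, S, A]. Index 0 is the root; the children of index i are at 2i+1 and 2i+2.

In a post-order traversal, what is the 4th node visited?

V

Post-order visits the left subtree, then the right subtree, then the node.
At Z: go left to Y.
  Y is a leaf — visit Y.
At Z: go right to J.
  At J: go left to U.
    At U: go left to D.
      D is a leaf — visit D.
    At U: go right to K.
      At K: go left to V.
        At V: no left child.
        At V: go right to S.
          S is a leaf — visit S.
        Visit V.
      At K: go right to N.
        At N: go left to A.
          A is a leaf — visit A.
        At N: no right child.
        Visit N.
      Visit K.
    Visit U.
  At J: no right child.
  Visit J.
Visit Z.
Full post-order sequence: Y, D, S, V, A, N, K, U, J, Z.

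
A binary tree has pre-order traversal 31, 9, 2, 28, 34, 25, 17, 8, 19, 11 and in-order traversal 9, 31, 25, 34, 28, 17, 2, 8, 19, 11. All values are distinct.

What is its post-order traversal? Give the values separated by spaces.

The first element of pre-order is the root; it splits in-order into left and right subtrees.
Root 31: left subtree has 1 node {9}, right has 8 {25, 34, 28, 17, 2, 8, 19, 11}.
  Root 2: left subtree has 4 nodes {25, 34, 28, 17}, right has 3 {8, 19, 11}.
    Root 28: left subtree has 2 nodes {25, 34}, right has 1 {17}.
      Root 34: left subtree has 1 node {25}, right has 0 { }.
    Root 8: left subtree has 0 nodes { }, right has 2 {19, 11}.
      Root 19: left subtree has 0 nodes { }, right has 1 {11}.

9 25 34 17 28 11 19 8 2 31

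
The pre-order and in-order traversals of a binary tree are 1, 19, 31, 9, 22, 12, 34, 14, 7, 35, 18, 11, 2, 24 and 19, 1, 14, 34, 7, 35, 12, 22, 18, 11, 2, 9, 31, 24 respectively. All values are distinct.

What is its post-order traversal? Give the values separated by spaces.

19 14 35 7 34 12 2 11 18 22 9 24 31 1

The first element of pre-order is the root; it splits in-order into left and right subtrees.
Root 1: left subtree has 1 node {19}, right has 12 {14, 34, 7, 35, 12, 22, 18, 11, 2, 9, 31, 24}.
  Root 31: left subtree has 10 nodes {14, 34, 7, 35, 12, 22, 18, 11, 2, 9}, right has 1 {24}.
    Root 9: left subtree has 9 nodes {14, 34, 7, 35, 12, 22, 18, 11, 2}, right has 0 { }.
      Root 22: left subtree has 5 nodes {14, 34, 7, 35, 12}, right has 3 {18, 11, 2}.
        Root 12: left subtree has 4 nodes {14, 34, 7, 35}, right has 0 { }.
          Root 34: left subtree has 1 node {14}, right has 2 {7, 35}.
            Root 7: left subtree has 0 nodes { }, right has 1 {35}.
        Root 18: left subtree has 0 nodes { }, right has 2 {11, 2}.
          Root 11: left subtree has 0 nodes { }, right has 1 {2}.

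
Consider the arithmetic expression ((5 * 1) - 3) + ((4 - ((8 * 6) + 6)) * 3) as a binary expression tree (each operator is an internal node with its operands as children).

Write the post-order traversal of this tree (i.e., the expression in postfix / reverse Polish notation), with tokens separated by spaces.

Post-order on an expression tree gives postfix notation: for each operator, emit left operand, right operand, then the operator.

5 1 * 3 - 4 8 6 * 6 + - 3 * +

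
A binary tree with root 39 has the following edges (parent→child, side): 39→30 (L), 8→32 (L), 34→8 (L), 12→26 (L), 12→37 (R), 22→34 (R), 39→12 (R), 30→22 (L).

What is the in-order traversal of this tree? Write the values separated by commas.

In-order visits the left subtree, then the node, then the right subtree.
At 39: go left to 30.
  At 30: go left to 22.
    At 22: no left child.
    Visit 22.
    At 22: go right to 34.
      At 34: go left to 8.
        At 8: go left to 32.
          32 is a leaf — visit 32.
        Visit 8.
        At 8: no right child.
      Visit 34.
      At 34: no right child.
  Visit 30.
  At 30: no right child.
Visit 39.
At 39: go right to 12.
  At 12: go left to 26.
    26 is a leaf — visit 26.
  Visit 12.
  At 12: go right to 37.
    37 is a leaf — visit 37.

22, 32, 8, 34, 30, 39, 26, 12, 37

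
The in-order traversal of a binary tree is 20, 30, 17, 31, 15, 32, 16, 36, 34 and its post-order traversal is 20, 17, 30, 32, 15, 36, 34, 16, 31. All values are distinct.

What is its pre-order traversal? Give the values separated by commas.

31, 30, 20, 17, 16, 15, 32, 34, 36

The last element of post-order is the root; it splits in-order into left and right subtrees.
Root 31: left subtree has 3 nodes {20, 30, 17}, right has 5 {15, 32, 16, 36, 34}.
  Root 30: left subtree has 1 node {20}, right has 1 {17}.
  Root 16: left subtree has 2 nodes {15, 32}, right has 2 {36, 34}.
    Root 15: left subtree has 0 nodes { }, right has 1 {32}.
    Root 34: left subtree has 1 node {36}, right has 0 { }.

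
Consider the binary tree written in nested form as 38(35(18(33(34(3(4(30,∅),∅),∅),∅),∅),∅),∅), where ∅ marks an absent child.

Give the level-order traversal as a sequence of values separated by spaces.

38 35 18 33 34 3 4 30

Level-order visits nodes level by level from the root, left to right within each level.
Level 0: 38
Level 1: 35
Level 2: 18
Level 3: 33
Level 4: 34
Level 5: 3
Level 6: 4
Level 7: 30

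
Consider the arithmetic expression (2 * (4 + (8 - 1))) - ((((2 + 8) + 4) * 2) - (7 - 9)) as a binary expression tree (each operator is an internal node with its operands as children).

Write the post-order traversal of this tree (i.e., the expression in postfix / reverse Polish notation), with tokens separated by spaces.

Post-order on an expression tree gives postfix notation: for each operator, emit left operand, right operand, then the operator.

2 4 8 1 - + * 2 8 + 4 + 2 * 7 9 - - -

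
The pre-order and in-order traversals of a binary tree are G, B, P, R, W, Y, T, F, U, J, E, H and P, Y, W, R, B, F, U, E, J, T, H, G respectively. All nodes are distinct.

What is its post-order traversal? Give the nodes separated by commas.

Y, W, R, P, E, J, U, F, H, T, B, G

The first element of pre-order is the root; it splits in-order into left and right subtrees.
Root G: left subtree has 11 nodes {P, Y, W, R, B, F, U, E, J, T, H}, right has 0 { }.
  Root B: left subtree has 4 nodes {P, Y, W, R}, right has 6 {F, U, E, J, T, H}.
    Root P: left subtree has 0 nodes { }, right has 3 {Y, W, R}.
      Root R: left subtree has 2 nodes {Y, W}, right has 0 { }.
        Root W: left subtree has 1 node {Y}, right has 0 { }.
    Root T: left subtree has 4 nodes {F, U, E, J}, right has 1 {H}.
      Root F: left subtree has 0 nodes { }, right has 3 {U, E, J}.
        Root U: left subtree has 0 nodes { }, right has 2 {E, J}.
          Root J: left subtree has 1 node {E}, right has 0 { }.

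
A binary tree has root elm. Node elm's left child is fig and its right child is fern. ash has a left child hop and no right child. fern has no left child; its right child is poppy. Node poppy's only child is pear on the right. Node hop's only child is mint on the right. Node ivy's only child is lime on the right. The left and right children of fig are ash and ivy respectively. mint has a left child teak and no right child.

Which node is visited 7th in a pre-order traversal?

Pre-order visits the node, then its left subtree, then its right subtree.
Visit elm.
At elm: go left to fig.
  Visit fig.
  At fig: go left to ash.
    Visit ash.
    At ash: go left to hop.
      Visit hop.
      At hop: no left child.
      At hop: go right to mint.
        Visit mint.
        At mint: go left to teak.
          teak is a leaf — visit teak.
        At mint: no right child.
    At ash: no right child.
  At fig: go right to ivy.
    Visit ivy.
    At ivy: no left child.
    At ivy: go right to lime.
      lime is a leaf — visit lime.
At elm: go right to fern.
  Visit fern.
  At fern: no left child.
  At fern: go right to poppy.
    Visit poppy.
    At poppy: no left child.
    At poppy: go right to pear.
      pear is a leaf — visit pear.
Full pre-order sequence: elm, fig, ash, hop, mint, teak, ivy, lime, fern, poppy, pear.

ivy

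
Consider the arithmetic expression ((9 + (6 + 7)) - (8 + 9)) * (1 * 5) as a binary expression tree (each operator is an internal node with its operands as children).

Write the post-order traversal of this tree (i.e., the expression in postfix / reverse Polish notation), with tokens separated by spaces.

Post-order on an expression tree gives postfix notation: for each operator, emit left operand, right operand, then the operator.

9 6 7 + + 8 9 + - 1 5 * *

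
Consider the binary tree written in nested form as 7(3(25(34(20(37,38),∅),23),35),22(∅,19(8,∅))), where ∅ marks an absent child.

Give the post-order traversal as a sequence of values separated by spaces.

Post-order visits the left subtree, then the right subtree, then the node.
At 7: go left to 3.
  At 3: go left to 25.
    At 25: go left to 34.
      At 34: go left to 20.
        At 20: go left to 37.
          37 is a leaf — visit 37.
        At 20: go right to 38.
          38 is a leaf — visit 38.
        Visit 20.
      At 34: no right child.
      Visit 34.
    At 25: go right to 23.
      23 is a leaf — visit 23.
    Visit 25.
  At 3: go right to 35.
    35 is a leaf — visit 35.
  Visit 3.
At 7: go right to 22.
  At 22: no left child.
  At 22: go right to 19.
    At 19: go left to 8.
      8 is a leaf — visit 8.
    At 19: no right child.
    Visit 19.
  Visit 22.
Visit 7.

37 38 20 34 23 25 35 3 8 19 22 7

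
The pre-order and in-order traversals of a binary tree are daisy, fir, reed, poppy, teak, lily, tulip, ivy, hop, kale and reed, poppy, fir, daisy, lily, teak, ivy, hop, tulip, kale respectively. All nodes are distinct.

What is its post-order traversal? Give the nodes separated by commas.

poppy, reed, fir, lily, hop, ivy, kale, tulip, teak, daisy

The first element of pre-order is the root; it splits in-order into left and right subtrees.
Root daisy: left subtree has 3 nodes {reed, poppy, fir}, right has 6 {lily, teak, ivy, hop, tulip, kale}.
  Root fir: left subtree has 2 nodes {reed, poppy}, right has 0 { }.
    Root reed: left subtree has 0 nodes { }, right has 1 {poppy}.
  Root teak: left subtree has 1 node {lily}, right has 4 {ivy, hop, tulip, kale}.
    Root tulip: left subtree has 2 nodes {ivy, hop}, right has 1 {kale}.
      Root ivy: left subtree has 0 nodes { }, right has 1 {hop}.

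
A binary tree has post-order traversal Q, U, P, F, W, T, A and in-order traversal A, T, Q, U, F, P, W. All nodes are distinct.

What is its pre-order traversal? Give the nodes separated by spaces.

The last element of post-order is the root; it splits in-order into left and right subtrees.
Root A: left subtree has 0 nodes { }, right has 6 {T, Q, U, F, P, W}.
  Root T: left subtree has 0 nodes { }, right has 5 {Q, U, F, P, W}.
    Root W: left subtree has 4 nodes {Q, U, F, P}, right has 0 { }.
      Root F: left subtree has 2 nodes {Q, U}, right has 1 {P}.
        Root U: left subtree has 1 node {Q}, right has 0 { }.

A T W F U Q P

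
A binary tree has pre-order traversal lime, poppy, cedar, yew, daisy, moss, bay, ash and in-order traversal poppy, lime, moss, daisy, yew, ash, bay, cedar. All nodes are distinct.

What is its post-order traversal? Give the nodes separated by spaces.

The first element of pre-order is the root; it splits in-order into left and right subtrees.
Root lime: left subtree has 1 node {poppy}, right has 6 {moss, daisy, yew, ash, bay, cedar}.
  Root cedar: left subtree has 5 nodes {moss, daisy, yew, ash, bay}, right has 0 { }.
    Root yew: left subtree has 2 nodes {moss, daisy}, right has 2 {ash, bay}.
      Root daisy: left subtree has 1 node {moss}, right has 0 { }.
      Root bay: left subtree has 1 node {ash}, right has 0 { }.

poppy moss daisy ash bay yew cedar lime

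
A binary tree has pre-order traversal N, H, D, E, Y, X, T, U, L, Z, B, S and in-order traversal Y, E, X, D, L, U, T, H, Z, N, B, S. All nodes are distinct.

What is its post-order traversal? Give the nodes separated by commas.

Y, X, E, L, U, T, D, Z, H, S, B, N

The first element of pre-order is the root; it splits in-order into left and right subtrees.
Root N: left subtree has 9 nodes {Y, E, X, D, L, U, T, H, Z}, right has 2 {B, S}.
  Root H: left subtree has 7 nodes {Y, E, X, D, L, U, T}, right has 1 {Z}.
    Root D: left subtree has 3 nodes {Y, E, X}, right has 3 {L, U, T}.
      Root E: left subtree has 1 node {Y}, right has 1 {X}.
      Root T: left subtree has 2 nodes {L, U}, right has 0 { }.
        Root U: left subtree has 1 node {L}, right has 0 { }.
  Root B: left subtree has 0 nodes { }, right has 1 {S}.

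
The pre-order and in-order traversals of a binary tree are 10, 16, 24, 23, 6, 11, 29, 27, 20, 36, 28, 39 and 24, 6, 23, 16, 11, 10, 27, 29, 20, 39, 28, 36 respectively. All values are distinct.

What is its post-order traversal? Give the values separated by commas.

The first element of pre-order is the root; it splits in-order into left and right subtrees.
Root 10: left subtree has 5 nodes {24, 6, 23, 16, 11}, right has 6 {27, 29, 20, 39, 28, 36}.
  Root 16: left subtree has 3 nodes {24, 6, 23}, right has 1 {11}.
    Root 24: left subtree has 0 nodes { }, right has 2 {6, 23}.
      Root 23: left subtree has 1 node {6}, right has 0 { }.
  Root 29: left subtree has 1 node {27}, right has 4 {20, 39, 28, 36}.
    Root 20: left subtree has 0 nodes { }, right has 3 {39, 28, 36}.
      Root 36: left subtree has 2 nodes {39, 28}, right has 0 { }.
        Root 28: left subtree has 1 node {39}, right has 0 { }.

6, 23, 24, 11, 16, 27, 39, 28, 36, 20, 29, 10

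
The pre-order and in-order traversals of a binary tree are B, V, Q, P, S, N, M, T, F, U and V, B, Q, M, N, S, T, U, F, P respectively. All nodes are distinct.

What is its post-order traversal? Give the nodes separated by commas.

The first element of pre-order is the root; it splits in-order into left and right subtrees.
Root B: left subtree has 1 node {V}, right has 8 {Q, M, N, S, T, U, F, P}.
  Root Q: left subtree has 0 nodes { }, right has 7 {M, N, S, T, U, F, P}.
    Root P: left subtree has 6 nodes {M, N, S, T, U, F}, right has 0 { }.
      Root S: left subtree has 2 nodes {M, N}, right has 3 {T, U, F}.
        Root N: left subtree has 1 node {M}, right has 0 { }.
        Root T: left subtree has 0 nodes { }, right has 2 {U, F}.
          Root F: left subtree has 1 node {U}, right has 0 { }.

V, M, N, U, F, T, S, P, Q, B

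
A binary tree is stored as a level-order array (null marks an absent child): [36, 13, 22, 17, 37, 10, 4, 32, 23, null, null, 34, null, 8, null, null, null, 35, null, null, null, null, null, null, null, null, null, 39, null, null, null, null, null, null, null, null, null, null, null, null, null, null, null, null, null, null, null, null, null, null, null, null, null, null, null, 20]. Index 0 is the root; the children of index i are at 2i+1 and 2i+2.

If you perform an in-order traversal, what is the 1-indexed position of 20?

11

In-order visits the left subtree, then the node, then the right subtree.
At 36: go left to 13.
  At 13: go left to 17.
    At 17: go left to 32.
      32 is a leaf — visit 32.
    Visit 17.
    At 17: go right to 23.
      At 23: go left to 35.
        35 is a leaf — visit 35.
      Visit 23.
      At 23: no right child.
  Visit 13.
  At 13: go right to 37.
    37 is a leaf — visit 37.
Visit 36.
At 36: go right to 22.
  At 22: go left to 10.
    At 10: go left to 34.
      34 is a leaf — visit 34.
    Visit 10.
    At 10: no right child.
  Visit 22.
  At 22: go right to 4.
    At 4: go left to 8.
      At 8: go left to 39.
        At 39: go left to 20.
          20 is a leaf — visit 20.
        Visit 39.
        At 39: no right child.
      Visit 8.
      At 8: no right child.
    Visit 4.
    At 4: no right child.
Full in-order sequence: 32, 17, 35, 23, 13, 37, 36, 34, 10, 22, 20, 39, 8, 4.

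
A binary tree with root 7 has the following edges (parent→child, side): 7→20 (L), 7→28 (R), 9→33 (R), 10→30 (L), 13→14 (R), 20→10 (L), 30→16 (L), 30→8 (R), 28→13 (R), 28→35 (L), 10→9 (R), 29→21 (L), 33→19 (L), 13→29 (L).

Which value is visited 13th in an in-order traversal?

29

In-order visits the left subtree, then the node, then the right subtree.
At 7: go left to 20.
  At 20: go left to 10.
    At 10: go left to 30.
      At 30: go left to 16.
        16 is a leaf — visit 16.
      Visit 30.
      At 30: go right to 8.
        8 is a leaf — visit 8.
    Visit 10.
    At 10: go right to 9.
      At 9: no left child.
      Visit 9.
      At 9: go right to 33.
        At 33: go left to 19.
          19 is a leaf — visit 19.
        Visit 33.
        At 33: no right child.
  Visit 20.
  At 20: no right child.
Visit 7.
At 7: go right to 28.
  At 28: go left to 35.
    35 is a leaf — visit 35.
  Visit 28.
  At 28: go right to 13.
    At 13: go left to 29.
      At 29: go left to 21.
        21 is a leaf — visit 21.
      Visit 29.
      At 29: no right child.
    Visit 13.
    At 13: go right to 14.
      14 is a leaf — visit 14.
Full in-order sequence: 16, 30, 8, 10, 9, 19, 33, 20, 7, 35, 28, 21, 29, 13, 14.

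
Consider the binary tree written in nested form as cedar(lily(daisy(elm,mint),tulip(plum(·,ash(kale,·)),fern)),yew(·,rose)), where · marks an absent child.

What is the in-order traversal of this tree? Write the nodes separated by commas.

In-order visits the left subtree, then the node, then the right subtree.
At cedar: go left to lily.
  At lily: go left to daisy.
    At daisy: go left to elm.
      elm is a leaf — visit elm.
    Visit daisy.
    At daisy: go right to mint.
      mint is a leaf — visit mint.
  Visit lily.
  At lily: go right to tulip.
    At tulip: go left to plum.
      At plum: no left child.
      Visit plum.
      At plum: go right to ash.
        At ash: go left to kale.
          kale is a leaf — visit kale.
        Visit ash.
        At ash: no right child.
    Visit tulip.
    At tulip: go right to fern.
      fern is a leaf — visit fern.
Visit cedar.
At cedar: go right to yew.
  At yew: no left child.
  Visit yew.
  At yew: go right to rose.
    rose is a leaf — visit rose.

elm, daisy, mint, lily, plum, kale, ash, tulip, fern, cedar, yew, rose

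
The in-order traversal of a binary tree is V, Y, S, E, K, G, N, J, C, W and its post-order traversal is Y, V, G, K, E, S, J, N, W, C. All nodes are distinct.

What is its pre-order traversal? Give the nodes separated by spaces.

The last element of post-order is the root; it splits in-order into left and right subtrees.
Root C: left subtree has 8 nodes {V, Y, S, E, K, G, N, J}, right has 1 {W}.
  Root N: left subtree has 6 nodes {V, Y, S, E, K, G}, right has 1 {J}.
    Root S: left subtree has 2 nodes {V, Y}, right has 3 {E, K, G}.
      Root V: left subtree has 0 nodes { }, right has 1 {Y}.
      Root E: left subtree has 0 nodes { }, right has 2 {K, G}.
        Root K: left subtree has 0 nodes { }, right has 1 {G}.

C N S V Y E K G J W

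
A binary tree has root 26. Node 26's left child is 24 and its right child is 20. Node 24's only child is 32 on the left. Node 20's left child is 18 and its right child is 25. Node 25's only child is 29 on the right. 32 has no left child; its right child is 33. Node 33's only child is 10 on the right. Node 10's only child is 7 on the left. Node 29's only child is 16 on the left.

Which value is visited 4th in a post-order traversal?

32

Post-order visits the left subtree, then the right subtree, then the node.
At 26: go left to 24.
  At 24: go left to 32.
    At 32: no left child.
    At 32: go right to 33.
      At 33: no left child.
      At 33: go right to 10.
        At 10: go left to 7.
          7 is a leaf — visit 7.
        At 10: no right child.
        Visit 10.
      Visit 33.
    Visit 32.
  At 24: no right child.
  Visit 24.
At 26: go right to 20.
  At 20: go left to 18.
    18 is a leaf — visit 18.
  At 20: go right to 25.
    At 25: no left child.
    At 25: go right to 29.
      At 29: go left to 16.
        16 is a leaf — visit 16.
      At 29: no right child.
      Visit 29.
    Visit 25.
  Visit 20.
Visit 26.
Full post-order sequence: 7, 10, 33, 32, 24, 18, 16, 29, 25, 20, 26.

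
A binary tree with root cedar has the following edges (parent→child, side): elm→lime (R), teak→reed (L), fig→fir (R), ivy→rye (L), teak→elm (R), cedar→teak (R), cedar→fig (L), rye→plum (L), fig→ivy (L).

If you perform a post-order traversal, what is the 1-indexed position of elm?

Post-order visits the left subtree, then the right subtree, then the node.
At cedar: go left to fig.
  At fig: go left to ivy.
    At ivy: go left to rye.
      At rye: go left to plum.
        plum is a leaf — visit plum.
      At rye: no right child.
      Visit rye.
    At ivy: no right child.
    Visit ivy.
  At fig: go right to fir.
    fir is a leaf — visit fir.
  Visit fig.
At cedar: go right to teak.
  At teak: go left to reed.
    reed is a leaf — visit reed.
  At teak: go right to elm.
    At elm: no left child.
    At elm: go right to lime.
      lime is a leaf — visit lime.
    Visit elm.
  Visit teak.
Visit cedar.
Full post-order sequence: plum, rye, ivy, fir, fig, reed, lime, elm, teak, cedar.

8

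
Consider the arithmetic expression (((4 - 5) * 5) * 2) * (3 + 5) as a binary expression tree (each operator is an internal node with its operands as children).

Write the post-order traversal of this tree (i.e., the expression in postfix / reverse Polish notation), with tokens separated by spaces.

4 5 - 5 * 2 * 3 5 + *

Post-order on an expression tree gives postfix notation: for each operator, emit left operand, right operand, then the operator.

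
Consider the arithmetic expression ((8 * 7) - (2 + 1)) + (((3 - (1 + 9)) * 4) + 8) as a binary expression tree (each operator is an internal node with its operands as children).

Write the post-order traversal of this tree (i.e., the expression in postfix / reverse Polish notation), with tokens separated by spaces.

8 7 * 2 1 + - 3 1 9 + - 4 * 8 + +

Post-order on an expression tree gives postfix notation: for each operator, emit left operand, right operand, then the operator.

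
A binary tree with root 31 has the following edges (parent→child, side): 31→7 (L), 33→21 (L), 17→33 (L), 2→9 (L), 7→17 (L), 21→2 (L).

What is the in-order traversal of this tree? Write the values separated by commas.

9, 2, 21, 33, 17, 7, 31

In-order visits the left subtree, then the node, then the right subtree.
At 31: go left to 7.
  At 7: go left to 17.
    At 17: go left to 33.
      At 33: go left to 21.
        At 21: go left to 2.
          At 2: go left to 9.
            9 is a leaf — visit 9.
          Visit 2.
          At 2: no right child.
        Visit 21.
        At 21: no right child.
      Visit 33.
      At 33: no right child.
    Visit 17.
    At 17: no right child.
  Visit 7.
  At 7: no right child.
Visit 31.
At 31: no right child.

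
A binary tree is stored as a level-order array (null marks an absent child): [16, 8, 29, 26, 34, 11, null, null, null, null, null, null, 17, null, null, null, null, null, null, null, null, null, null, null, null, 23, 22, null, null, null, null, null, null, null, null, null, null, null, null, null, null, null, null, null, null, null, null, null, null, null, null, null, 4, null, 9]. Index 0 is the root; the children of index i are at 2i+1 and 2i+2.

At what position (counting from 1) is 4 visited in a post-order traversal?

4

Post-order visits the left subtree, then the right subtree, then the node.
At 16: go left to 8.
  At 8: go left to 26.
    26 is a leaf — visit 26.
  At 8: go right to 34.
    34 is a leaf — visit 34.
  Visit 8.
At 16: go right to 29.
  At 29: go left to 11.
    At 11: no left child.
    At 11: go right to 17.
      At 17: go left to 23.
        At 23: no left child.
        At 23: go right to 4.
          4 is a leaf — visit 4.
        Visit 23.
      At 17: go right to 22.
        At 22: no left child.
        At 22: go right to 9.
          9 is a leaf — visit 9.
        Visit 22.
      Visit 17.
    Visit 11.
  At 29: no right child.
  Visit 29.
Visit 16.
Full post-order sequence: 26, 34, 8, 4, 23, 9, 22, 17, 11, 29, 16.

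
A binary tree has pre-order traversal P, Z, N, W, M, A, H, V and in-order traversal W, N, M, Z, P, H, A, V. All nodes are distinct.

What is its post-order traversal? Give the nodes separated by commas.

W, M, N, Z, H, V, A, P

The first element of pre-order is the root; it splits in-order into left and right subtrees.
Root P: left subtree has 4 nodes {W, N, M, Z}, right has 3 {H, A, V}.
  Root Z: left subtree has 3 nodes {W, N, M}, right has 0 { }.
    Root N: left subtree has 1 node {W}, right has 1 {M}.
  Root A: left subtree has 1 node {H}, right has 1 {V}.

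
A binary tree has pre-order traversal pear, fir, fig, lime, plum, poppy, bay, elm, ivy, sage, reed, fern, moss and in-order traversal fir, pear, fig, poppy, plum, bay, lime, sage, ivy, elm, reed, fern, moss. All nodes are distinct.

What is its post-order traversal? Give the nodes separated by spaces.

fir poppy bay plum sage ivy moss fern reed elm lime fig pear

The first element of pre-order is the root; it splits in-order into left and right subtrees.
Root pear: left subtree has 1 node {fir}, right has 11 {fig, poppy, plum, bay, lime, sage, ivy, elm, reed, fern, moss}.
  Root fig: left subtree has 0 nodes { }, right has 10 {poppy, plum, bay, lime, sage, ivy, elm, reed, fern, moss}.
    Root lime: left subtree has 3 nodes {poppy, plum, bay}, right has 6 {sage, ivy, elm, reed, fern, moss}.
      Root plum: left subtree has 1 node {poppy}, right has 1 {bay}.
      Root elm: left subtree has 2 nodes {sage, ivy}, right has 3 {reed, fern, moss}.
        Root ivy: left subtree has 1 node {sage}, right has 0 { }.
        Root reed: left subtree has 0 nodes { }, right has 2 {fern, moss}.
          Root fern: left subtree has 0 nodes { }, right has 1 {moss}.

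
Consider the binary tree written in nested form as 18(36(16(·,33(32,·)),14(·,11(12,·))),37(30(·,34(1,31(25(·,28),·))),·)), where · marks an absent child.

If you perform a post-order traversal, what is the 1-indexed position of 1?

Post-order visits the left subtree, then the right subtree, then the node.
At 18: go left to 36.
  At 36: go left to 16.
    At 16: no left child.
    At 16: go right to 33.
      At 33: go left to 32.
        32 is a leaf — visit 32.
      At 33: no right child.
      Visit 33.
    Visit 16.
  At 36: go right to 14.
    At 14: no left child.
    At 14: go right to 11.
      At 11: go left to 12.
        12 is a leaf — visit 12.
      At 11: no right child.
      Visit 11.
    Visit 14.
  Visit 36.
At 18: go right to 37.
  At 37: go left to 30.
    At 30: no left child.
    At 30: go right to 34.
      At 34: go left to 1.
        1 is a leaf — visit 1.
      At 34: go right to 31.
        At 31: go left to 25.
          At 25: no left child.
          At 25: go right to 28.
            28 is a leaf — visit 28.
          Visit 25.
        At 31: no right child.
        Visit 31.
      Visit 34.
    Visit 30.
  At 37: no right child.
  Visit 37.
Visit 18.
Full post-order sequence: 32, 33, 16, 12, 11, 14, 36, 1, 28, 25, 31, 34, 30, 37, 18.

8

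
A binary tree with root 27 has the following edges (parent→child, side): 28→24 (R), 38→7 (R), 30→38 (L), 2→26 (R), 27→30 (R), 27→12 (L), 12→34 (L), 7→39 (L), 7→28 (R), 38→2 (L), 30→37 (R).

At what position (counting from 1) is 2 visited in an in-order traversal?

In-order visits the left subtree, then the node, then the right subtree.
At 27: go left to 12.
  At 12: go left to 34.
    34 is a leaf — visit 34.
  Visit 12.
  At 12: no right child.
Visit 27.
At 27: go right to 30.
  At 30: go left to 38.
    At 38: go left to 2.
      At 2: no left child.
      Visit 2.
      At 2: go right to 26.
        26 is a leaf — visit 26.
    Visit 38.
    At 38: go right to 7.
      At 7: go left to 39.
        39 is a leaf — visit 39.
      Visit 7.
      At 7: go right to 28.
        At 28: no left child.
        Visit 28.
        At 28: go right to 24.
          24 is a leaf — visit 24.
  Visit 30.
  At 30: go right to 37.
    37 is a leaf — visit 37.
Full in-order sequence: 34, 12, 27, 2, 26, 38, 39, 7, 28, 24, 30, 37.

4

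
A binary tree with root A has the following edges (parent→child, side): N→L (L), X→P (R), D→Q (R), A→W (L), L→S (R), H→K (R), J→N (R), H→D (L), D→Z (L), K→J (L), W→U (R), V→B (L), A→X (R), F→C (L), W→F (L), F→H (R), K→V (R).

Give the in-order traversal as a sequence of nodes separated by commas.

In-order visits the left subtree, then the node, then the right subtree.
At A: go left to W.
  At W: go left to F.
    At F: go left to C.
      C is a leaf — visit C.
    Visit F.
    At F: go right to H.
      At H: go left to D.
        At D: go left to Z.
          Z is a leaf — visit Z.
        Visit D.
        At D: go right to Q.
          Q is a leaf — visit Q.
      Visit H.
      At H: go right to K.
        At K: go left to J.
          At J: no left child.
          Visit J.
          At J: go right to N.
            At N: go left to L.
              At L: no left child.
              Visit L.
              At L: go right to S.
                S is a leaf — visit S.
            Visit N.
            At N: no right child.
        Visit K.
        At K: go right to V.
          At V: go left to B.
            B is a leaf — visit B.
          Visit V.
          At V: no right child.
  Visit W.
  At W: go right to U.
    U is a leaf — visit U.
Visit A.
At A: go right to X.
  At X: no left child.
  Visit X.
  At X: go right to P.
    P is a leaf — visit P.

C, F, Z, D, Q, H, J, L, S, N, K, B, V, W, U, A, X, P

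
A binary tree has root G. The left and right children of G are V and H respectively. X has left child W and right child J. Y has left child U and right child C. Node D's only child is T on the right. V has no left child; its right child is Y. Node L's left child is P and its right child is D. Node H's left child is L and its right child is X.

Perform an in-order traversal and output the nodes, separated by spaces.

In-order visits the left subtree, then the node, then the right subtree.
At G: go left to V.
  At V: no left child.
  Visit V.
  At V: go right to Y.
    At Y: go left to U.
      U is a leaf — visit U.
    Visit Y.
    At Y: go right to C.
      C is a leaf — visit C.
Visit G.
At G: go right to H.
  At H: go left to L.
    At L: go left to P.
      P is a leaf — visit P.
    Visit L.
    At L: go right to D.
      At D: no left child.
      Visit D.
      At D: go right to T.
        T is a leaf — visit T.
  Visit H.
  At H: go right to X.
    At X: go left to W.
      W is a leaf — visit W.
    Visit X.
    At X: go right to J.
      J is a leaf — visit J.

V U Y C G P L D T H W X J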